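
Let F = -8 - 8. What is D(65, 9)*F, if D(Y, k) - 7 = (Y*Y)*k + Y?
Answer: -609552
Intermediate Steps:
F = -16
D(Y, k) = 7 + Y + k*Y**2 (D(Y, k) = 7 + ((Y*Y)*k + Y) = 7 + (Y**2*k + Y) = 7 + (k*Y**2 + Y) = 7 + (Y + k*Y**2) = 7 + Y + k*Y**2)
D(65, 9)*F = (7 + 65 + 9*65**2)*(-16) = (7 + 65 + 9*4225)*(-16) = (7 + 65 + 38025)*(-16) = 38097*(-16) = -609552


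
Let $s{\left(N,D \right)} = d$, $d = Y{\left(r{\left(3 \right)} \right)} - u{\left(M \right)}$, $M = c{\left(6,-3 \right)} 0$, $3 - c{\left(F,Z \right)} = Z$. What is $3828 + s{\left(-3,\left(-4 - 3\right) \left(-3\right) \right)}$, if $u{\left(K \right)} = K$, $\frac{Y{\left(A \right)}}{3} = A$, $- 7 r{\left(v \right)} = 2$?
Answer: $\frac{26790}{7} \approx 3827.1$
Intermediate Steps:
$c{\left(F,Z \right)} = 3 - Z$
$r{\left(v \right)} = - \frac{2}{7}$ ($r{\left(v \right)} = \left(- \frac{1}{7}\right) 2 = - \frac{2}{7}$)
$Y{\left(A \right)} = 3 A$
$M = 0$ ($M = \left(3 - -3\right) 0 = \left(3 + 3\right) 0 = 6 \cdot 0 = 0$)
$d = - \frac{6}{7}$ ($d = 3 \left(- \frac{2}{7}\right) - 0 = - \frac{6}{7} + 0 = - \frac{6}{7} \approx -0.85714$)
$s{\left(N,D \right)} = - \frac{6}{7}$
$3828 + s{\left(-3,\left(-4 - 3\right) \left(-3\right) \right)} = 3828 - \frac{6}{7} = \frac{26790}{7}$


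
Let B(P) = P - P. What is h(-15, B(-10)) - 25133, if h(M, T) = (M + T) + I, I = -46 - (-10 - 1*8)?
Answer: -25176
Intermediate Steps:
B(P) = 0
I = -28 (I = -46 - (-10 - 8) = -46 - 1*(-18) = -46 + 18 = -28)
h(M, T) = -28 + M + T (h(M, T) = (M + T) - 28 = -28 + M + T)
h(-15, B(-10)) - 25133 = (-28 - 15 + 0) - 25133 = -43 - 25133 = -25176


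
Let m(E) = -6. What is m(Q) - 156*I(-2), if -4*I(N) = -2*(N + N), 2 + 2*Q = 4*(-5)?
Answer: 306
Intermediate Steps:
Q = -11 (Q = -1 + (4*(-5))/2 = -1 + (1/2)*(-20) = -1 - 10 = -11)
I(N) = N (I(N) = -(-1)*(N + N)/2 = -(-1)*2*N/2 = -(-1)*N = N)
m(Q) - 156*I(-2) = -6 - 156*(-2) = -6 + 312 = 306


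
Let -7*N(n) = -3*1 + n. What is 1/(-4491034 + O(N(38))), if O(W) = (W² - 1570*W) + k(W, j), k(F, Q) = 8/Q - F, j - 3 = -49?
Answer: -23/103112546 ≈ -2.2306e-7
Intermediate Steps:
j = -46 (j = 3 - 49 = -46)
N(n) = 3/7 - n/7 (N(n) = -(-3*1 + n)/7 = -(-3 + n)/7 = 3/7 - n/7)
k(F, Q) = -F + 8/Q
O(W) = -4/23 + W² - 1571*W (O(W) = (W² - 1570*W) + (-W + 8/(-46)) = (W² - 1570*W) + (-W + 8*(-1/46)) = (W² - 1570*W) + (-W - 4/23) = (W² - 1570*W) + (-4/23 - W) = -4/23 + W² - 1571*W)
1/(-4491034 + O(N(38))) = 1/(-4491034 + (-4/23 + (3/7 - ⅐*38)² - 1571*(3/7 - ⅐*38))) = 1/(-4491034 + (-4/23 + (3/7 - 38/7)² - 1571*(3/7 - 38/7))) = 1/(-4491034 + (-4/23 + (-5)² - 1571*(-5))) = 1/(-4491034 + (-4/23 + 25 + 7855)) = 1/(-4491034 + 181236/23) = 1/(-103112546/23) = -23/103112546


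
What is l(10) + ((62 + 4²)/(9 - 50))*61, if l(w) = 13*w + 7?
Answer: 859/41 ≈ 20.951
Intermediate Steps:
l(w) = 7 + 13*w
l(10) + ((62 + 4²)/(9 - 50))*61 = (7 + 13*10) + ((62 + 4²)/(9 - 50))*61 = (7 + 130) + ((62 + 16)/(-41))*61 = 137 + (78*(-1/41))*61 = 137 - 78/41*61 = 137 - 4758/41 = 859/41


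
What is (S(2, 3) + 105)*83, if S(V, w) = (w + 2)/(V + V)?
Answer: 35275/4 ≈ 8818.8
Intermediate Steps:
S(V, w) = (2 + w)/(2*V) (S(V, w) = (2 + w)/((2*V)) = (2 + w)*(1/(2*V)) = (2 + w)/(2*V))
(S(2, 3) + 105)*83 = ((½)*(2 + 3)/2 + 105)*83 = ((½)*(½)*5 + 105)*83 = (5/4 + 105)*83 = (425/4)*83 = 35275/4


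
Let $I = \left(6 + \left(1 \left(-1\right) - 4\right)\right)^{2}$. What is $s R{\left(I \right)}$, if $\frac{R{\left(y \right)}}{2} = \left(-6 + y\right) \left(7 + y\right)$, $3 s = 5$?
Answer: $- \frac{400}{3} \approx -133.33$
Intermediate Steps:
$s = \frac{5}{3}$ ($s = \frac{1}{3} \cdot 5 = \frac{5}{3} \approx 1.6667$)
$I = 1$ ($I = \left(6 - 5\right)^{2} = 1^{2} = 1$)
$R{\left(y \right)} = 2 \left(-6 + y\right) \left(7 + y\right)$
$s R{\left(I \right)} = \frac{5 \left(-84 + 2 \cdot 1 + 2 \cdot 1^{2}\right)}{3} = \frac{5 \left(-84 + 2 + 2 \cdot 1\right)}{3} = \frac{5 \left(-84 + 2 + 2\right)}{3} = \frac{5}{3} \left(-80\right) = - \frac{400}{3}$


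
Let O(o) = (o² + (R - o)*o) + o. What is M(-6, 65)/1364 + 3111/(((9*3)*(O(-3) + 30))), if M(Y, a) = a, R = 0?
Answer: 1430263/331452 ≈ 4.3151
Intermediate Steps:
O(o) = o (O(o) = (o² + (0 - o)*o) + o = (o² + (-o)*o) + o = (o² - o²) + o = 0 + o = o)
M(-6, 65)/1364 + 3111/(((9*3)*(O(-3) + 30))) = 65/1364 + 3111/(((9*3)*(-3 + 30))) = 65*(1/1364) + 3111/((27*27)) = 65/1364 + 3111/729 = 65/1364 + 3111*(1/729) = 65/1364 + 1037/243 = 1430263/331452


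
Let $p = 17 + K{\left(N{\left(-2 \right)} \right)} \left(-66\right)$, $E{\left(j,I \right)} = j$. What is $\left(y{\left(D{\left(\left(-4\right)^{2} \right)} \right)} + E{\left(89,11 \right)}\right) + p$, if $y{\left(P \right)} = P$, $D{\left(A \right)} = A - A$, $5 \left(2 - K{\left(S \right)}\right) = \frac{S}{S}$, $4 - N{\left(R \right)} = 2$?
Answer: $- \frac{64}{5} \approx -12.8$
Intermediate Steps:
$N{\left(R \right)} = 2$ ($N{\left(R \right)} = 4 - 2 = 2$)
$K{\left(S \right)} = \frac{9}{5}$ ($K{\left(S \right)} = 2 - \frac{S \frac{1}{S}}{5} = 2 - \frac{1}{5} = \frac{9}{5}$)
$D{\left(A \right)} = 0$
$p = - \frac{509}{5}$ ($p = 17 + \frac{9}{5} \left(-66\right) = 17 - \frac{594}{5} = - \frac{509}{5} \approx -101.8$)
$\left(y{\left(D{\left(\left(-4\right)^{2} \right)} \right)} + E{\left(89,11 \right)}\right) + p = \left(0 + 89\right) - \frac{509}{5} = 89 - \frac{509}{5} = - \frac{64}{5}$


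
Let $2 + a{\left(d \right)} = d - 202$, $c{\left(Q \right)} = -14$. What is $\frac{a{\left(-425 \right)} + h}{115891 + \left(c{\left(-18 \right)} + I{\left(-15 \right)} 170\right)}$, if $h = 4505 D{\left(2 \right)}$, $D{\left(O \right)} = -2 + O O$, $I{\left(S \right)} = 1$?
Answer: $\frac{8381}{116047} \approx 0.072221$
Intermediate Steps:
$a{\left(d \right)} = -204 + d$ ($a{\left(d \right)} = -2 + \left(d - 202\right) = -2 + \left(-202 + d\right) = -204 + d$)
$D{\left(O \right)} = -2 + O^{2}$
$h = 9010$ ($h = 4505 \left(-2 + 2^{2}\right) = 4505 \left(-2 + 4\right) = 4505 \cdot 2 = 9010$)
$\frac{a{\left(-425 \right)} + h}{115891 + \left(c{\left(-18 \right)} + I{\left(-15 \right)} 170\right)} = \frac{\left(-204 - 425\right) + 9010}{115891 + \left(-14 + 1 \cdot 170\right)} = \frac{-629 + 9010}{115891 + \left(-14 + 170\right)} = \frac{8381}{115891 + 156} = \frac{8381}{116047}$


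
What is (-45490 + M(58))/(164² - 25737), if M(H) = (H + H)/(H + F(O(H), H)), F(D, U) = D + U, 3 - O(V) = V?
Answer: -2774774/70699 ≈ -39.248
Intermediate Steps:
O(V) = 3 - V
M(H) = 2*H/(3 + H) (M(H) = (H + H)/(H + ((3 - H) + H)) = (2*H)/(H + 3) = (2*H)/(3 + H) = 2*H/(3 + H))
(-45490 + M(58))/(164² - 25737) = (-45490 + 2*58/(3 + 58))/(164² - 25737) = (-45490 + 2*58/61)/(26896 - 25737) = (-45490 + 2*58*(1/61))/1159 = (-45490 + 116/61)*(1/1159) = -2774774/61*1/1159 = -2774774/70699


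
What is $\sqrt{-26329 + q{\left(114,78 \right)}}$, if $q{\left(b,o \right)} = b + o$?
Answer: $i \sqrt{26137} \approx 161.67 i$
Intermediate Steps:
$\sqrt{-26329 + q{\left(114,78 \right)}} = \sqrt{-26329 + \left(114 + 78\right)} = \sqrt{-26329 + 192} = \sqrt{-26137} = i \sqrt{26137}$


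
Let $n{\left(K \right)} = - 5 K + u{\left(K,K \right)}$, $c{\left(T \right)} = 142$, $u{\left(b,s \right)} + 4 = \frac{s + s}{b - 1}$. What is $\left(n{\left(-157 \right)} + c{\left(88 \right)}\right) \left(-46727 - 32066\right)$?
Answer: $- \frac{5757719682}{79} \approx -7.2883 \cdot 10^{7}$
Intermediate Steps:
$u{\left(b,s \right)} = -4 + \frac{2 s}{-1 + b}$ ($u{\left(b,s \right)} = -4 + \frac{s + s}{b - 1} = -4 + \frac{2 s}{-1 + b}$)
$n{\left(K \right)} = - 5 K + \frac{2 \left(2 - K\right)}{-1 + K}$ ($n{\left(K \right)} = - 5 K + \frac{2 \left(2 + K - 2 K\right)}{-1 + K} = - 5 K + \frac{2 \left(2 - K\right)}{-1 + K}$)
$\left(n{\left(-157 \right)} + c{\left(88 \right)}\right) \left(-46727 - 32066\right) = \left(\frac{4 - 5 \left(-157\right)^{2} + 3 \left(-157\right)}{-1 - 157} + 142\right) \left(-46727 - 32066\right) = \left(\frac{4 - 123245 - 471}{-158} + 142\right) \left(-78793\right) = \left(- \frac{4 - 123245 - 471}{158} + 142\right) \left(-78793\right) = \left(\left(- \frac{1}{158}\right) \left(-123712\right) + 142\right) \left(-78793\right) = \left(\frac{61856}{79} + 142\right) \left(-78793\right) = \frac{73074}{79} \left(-78793\right) = - \frac{5757719682}{79}$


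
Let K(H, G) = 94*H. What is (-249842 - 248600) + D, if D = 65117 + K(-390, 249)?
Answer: -469985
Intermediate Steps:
D = 28457 (D = 65117 + 94*(-390) = 65117 - 36660 = 28457)
(-249842 - 248600) + D = (-249842 - 248600) + 28457 = -498442 + 28457 = -469985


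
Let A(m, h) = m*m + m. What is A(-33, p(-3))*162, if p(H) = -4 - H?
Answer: 171072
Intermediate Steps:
A(m, h) = m + m**2 (A(m, h) = m**2 + m = m + m**2)
A(-33, p(-3))*162 = -33*(1 - 33)*162 = -33*(-32)*162 = 1056*162 = 171072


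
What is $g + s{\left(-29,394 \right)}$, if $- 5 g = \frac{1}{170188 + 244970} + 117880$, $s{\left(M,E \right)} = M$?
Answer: $- \frac{48999022951}{2075790} \approx -23605.0$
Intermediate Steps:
$g = - \frac{48938825041}{2075790}$ ($g = - \frac{\frac{1}{170188 + 244970} + 117880}{5} = - \frac{\frac{1}{415158} + 117880}{5} = \left(- \frac{1}{5}\right) \frac{48938825041}{415158} = - \frac{48938825041}{2075790} \approx -23576.0$)
$g + s{\left(-29,394 \right)} = - \frac{48938825041}{2075790} - 29 = - \frac{48999022951}{2075790}$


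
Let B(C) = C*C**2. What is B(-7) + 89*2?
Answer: -165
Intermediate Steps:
B(C) = C**3
B(-7) + 89*2 = (-7)**3 + 89*2 = -343 + 178 = -165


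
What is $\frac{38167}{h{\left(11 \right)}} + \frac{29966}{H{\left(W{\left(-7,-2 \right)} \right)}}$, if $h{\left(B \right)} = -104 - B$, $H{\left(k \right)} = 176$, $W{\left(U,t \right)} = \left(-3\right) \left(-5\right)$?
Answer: $- \frac{1635651}{10120} \approx -161.63$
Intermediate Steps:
$W{\left(U,t \right)} = 15$
$\frac{38167}{h{\left(11 \right)}} + \frac{29966}{H{\left(W{\left(-7,-2 \right)} \right)}} = \frac{38167}{-104 - 11} + \frac{29966}{176} = \frac{38167}{-104 - 11} + 29966 \cdot \frac{1}{176} = \frac{38167}{-115} + \frac{14983}{88} = 38167 \left(- \frac{1}{115}\right) + \frac{14983}{88} = - \frac{38167}{115} + \frac{14983}{88} = - \frac{1635651}{10120}$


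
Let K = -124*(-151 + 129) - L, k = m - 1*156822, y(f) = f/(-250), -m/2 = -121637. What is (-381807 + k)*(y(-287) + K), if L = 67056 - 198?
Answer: 947038854123/50 ≈ 1.8941e+10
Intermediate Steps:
m = 243274 (m = -2*(-121637) = 243274)
y(f) = -f/250 (y(f) = f*(-1/250) = -f/250)
k = 86452 (k = 243274 - 1*156822 = 243274 - 156822 = 86452)
L = 66858
K = -64130 (K = -124*(-151 + 129) - 1*66858 = -124*(-22) - 66858 = 2728 - 66858 = -64130)
(-381807 + k)*(y(-287) + K) = (-381807 + 86452)*(-1/250*(-287) - 64130) = -295355*(287/250 - 64130) = -295355*(-16032213/250) = 947038854123/50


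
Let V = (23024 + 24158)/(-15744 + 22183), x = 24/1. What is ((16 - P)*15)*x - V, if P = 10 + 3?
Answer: 6906938/6439 ≈ 1072.7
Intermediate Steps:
P = 13
x = 24 (x = 24*1 = 24)
V = 47182/6439 ≈ 7.3275
((16 - P)*15)*x - V = ((16 - 1*13)*15)*24 - 1*47182/6439 = ((16 - 13)*15)*24 - 47182/6439 = (3*15)*24 - 47182/6439 = 45*24 - 47182/6439 = 1080 - 47182/6439 = 6906938/6439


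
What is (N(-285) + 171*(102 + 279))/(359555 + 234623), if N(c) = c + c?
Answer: 64581/594178 ≈ 0.10869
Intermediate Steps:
N(c) = 2*c
(N(-285) + 171*(102 + 279))/(359555 + 234623) = (2*(-285) + 171*(102 + 279))/(359555 + 234623) = (-570 + 171*381)/594178 = (-570 + 65151)*(1/594178) = 64581*(1/594178) = 64581/594178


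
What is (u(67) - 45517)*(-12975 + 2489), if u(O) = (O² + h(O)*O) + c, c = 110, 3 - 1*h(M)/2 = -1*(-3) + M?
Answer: 523209456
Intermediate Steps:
h(M) = -2*M (h(M) = 6 - 2*(-1*(-3) + M) = 6 - 2*(3 + M) = 6 + (-6 - 2*M) = -2*M)
u(O) = 110 - O² (u(O) = (O² + (-2*O)*O) + 110 = (O² - 2*O²) + 110 = -O² + 110 = 110 - O²)
(u(67) - 45517)*(-12975 + 2489) = ((110 - 1*67²) - 45517)*(-12975 + 2489) = ((110 - 1*4489) - 45517)*(-10486) = ((110 - 4489) - 45517)*(-10486) = (-4379 - 45517)*(-10486) = -49896*(-10486) = 523209456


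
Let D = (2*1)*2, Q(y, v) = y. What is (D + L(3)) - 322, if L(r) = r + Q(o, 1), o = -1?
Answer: -316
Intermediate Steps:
L(r) = -1 + r (L(r) = r - 1 = -1 + r)
D = 4 (D = 2*2 = 4)
(D + L(3)) - 322 = (4 + (-1 + 3)) - 322 = (4 + 2) - 322 = 6 - 322 = -316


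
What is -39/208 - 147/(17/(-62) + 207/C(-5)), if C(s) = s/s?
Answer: -26325/29296 ≈ -0.89859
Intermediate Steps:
C(s) = 1
-39/208 - 147/(17/(-62) + 207/C(-5)) = -39/208 - 147/(17/(-62) + 207/1) = -39*1/208 - 147/(17*(-1/62) + 207*1) = -3/16 - 147/(-17/62 + 207) = -3/16 - 147/12817/62 = -3/16 - 147*62/12817 = -3/16 - 1302/1831 = -26325/29296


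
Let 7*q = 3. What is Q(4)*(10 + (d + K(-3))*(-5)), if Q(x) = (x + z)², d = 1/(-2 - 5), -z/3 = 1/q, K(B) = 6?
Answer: -1215/7 ≈ -173.57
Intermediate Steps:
q = 3/7 (q = (⅐)*3 = 3/7 ≈ 0.42857)
z = -7 (z = -3/3/7 = -3*7/3 = -7)
d = -⅐ (d = 1/(-7) = -⅐ ≈ -0.14286)
Q(x) = (-7 + x)² (Q(x) = (x - 7)² = (-7 + x)²)
Q(4)*(10 + (d + K(-3))*(-5)) = (-7 + 4)²*(10 + (-⅐ + 6)*(-5)) = (-3)²*(10 + (41/7)*(-5)) = 9*(10 - 205/7) = 9*(-135/7) = -1215/7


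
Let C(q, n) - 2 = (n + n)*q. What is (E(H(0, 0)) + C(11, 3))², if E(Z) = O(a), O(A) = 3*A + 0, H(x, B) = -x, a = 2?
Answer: 5476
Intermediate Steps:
O(A) = 3*A
E(Z) = 6 (E(Z) = 3*2 = 6)
C(q, n) = 2 + 2*n*q (C(q, n) = 2 + (n + n)*q = 2 + (2*n)*q = 2 + 2*n*q)
(E(H(0, 0)) + C(11, 3))² = (6 + (2 + 2*3*11))² = (6 + (2 + 66))² = (6 + 68)² = 74² = 5476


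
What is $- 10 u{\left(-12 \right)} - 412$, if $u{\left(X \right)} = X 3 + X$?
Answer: $68$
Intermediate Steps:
$u{\left(X \right)} = 4 X$ ($u{\left(X \right)} = 3 X + X = 4 X$)
$- 10 u{\left(-12 \right)} - 412 = - 10 \cdot 4 \left(-12\right) - 412 = \left(-10\right) \left(-48\right) - 412 = 480 - 412 = 68$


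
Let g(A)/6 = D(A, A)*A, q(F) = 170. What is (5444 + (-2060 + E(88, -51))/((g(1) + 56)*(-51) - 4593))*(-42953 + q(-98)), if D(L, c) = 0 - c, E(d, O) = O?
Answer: -554590367383/2381 ≈ -2.3292e+8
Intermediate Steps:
D(L, c) = -c
g(A) = -6*A² (g(A) = 6*((-A)*A) = 6*(-A²) = -6*A²)
(5444 + (-2060 + E(88, -51))/((g(1) + 56)*(-51) - 4593))*(-42953 + q(-98)) = (5444 + (-2060 - 51)/((-6*1² + 56)*(-51) - 4593))*(-42953 + 170) = (5444 - 2111/((-6*1 + 56)*(-51) - 4593))*(-42783) = (5444 - 2111/((-6 + 56)*(-51) - 4593))*(-42783) = (5444 - 2111/(50*(-51) - 4593))*(-42783) = (5444 - 2111/(-2550 - 4593))*(-42783) = (5444 - 2111/(-7143))*(-42783) = (5444 - 2111*(-1/7143))*(-42783) = (5444 + 2111/7143)*(-42783) = (38888603/7143)*(-42783) = -554590367383/2381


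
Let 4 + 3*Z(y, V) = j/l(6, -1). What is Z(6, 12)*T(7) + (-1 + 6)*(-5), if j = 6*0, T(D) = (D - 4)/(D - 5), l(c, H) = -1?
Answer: -27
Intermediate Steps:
T(D) = (-4 + D)/(-5 + D)
j = 0
Z(y, V) = -4/3 (Z(y, V) = -4/3 + (0/(-1))/3 = -4/3 + (0*(-1))/3 = -4/3 + (⅓)*0 = -4/3 + 0 = -4/3)
Z(6, 12)*T(7) + (-1 + 6)*(-5) = -4*(-4 + 7)/(3*(-5 + 7)) + (-1 + 6)*(-5) = -4*3/(3*2) + 5*(-5) = -2*3/3 - 25 = -4/3*3/2 - 25 = -2 - 25 = -27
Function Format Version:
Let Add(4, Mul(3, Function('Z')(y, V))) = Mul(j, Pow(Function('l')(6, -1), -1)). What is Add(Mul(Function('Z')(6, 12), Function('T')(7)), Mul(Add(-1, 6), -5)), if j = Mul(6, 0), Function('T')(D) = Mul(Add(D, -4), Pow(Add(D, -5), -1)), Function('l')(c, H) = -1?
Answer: -27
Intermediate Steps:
Function('T')(D) = Mul(Pow(Add(-5, D), -1), Add(-4, D)) (Function('T')(D) = Mul(Add(-4, D), Pow(Add(-5, D), -1)) = Mul(Pow(Add(-5, D), -1), Add(-4, D)))
j = 0
Function('Z')(y, V) = Rational(-4, 3) (Function('Z')(y, V) = Add(Rational(-4, 3), Mul(Rational(1, 3), Mul(0, Pow(-1, -1)))) = Add(Rational(-4, 3), Mul(Rational(1, 3), Mul(0, -1))) = Add(Rational(-4, 3), Mul(Rational(1, 3), 0)) = Add(Rational(-4, 3), 0) = Rational(-4, 3))
Add(Mul(Function('Z')(6, 12), Function('T')(7)), Mul(Add(-1, 6), -5)) = Add(Mul(Rational(-4, 3), Mul(Pow(Add(-5, 7), -1), Add(-4, 7))), Mul(Add(-1, 6), -5)) = Add(Mul(Rational(-4, 3), Mul(Pow(2, -1), 3)), Mul(5, -5)) = Add(Mul(Rational(-4, 3), Mul(Rational(1, 2), 3)), -25) = Add(Mul(Rational(-4, 3), Rational(3, 2)), -25) = Add(-2, -25) = -27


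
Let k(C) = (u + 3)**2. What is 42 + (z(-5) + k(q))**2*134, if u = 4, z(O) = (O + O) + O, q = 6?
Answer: 154946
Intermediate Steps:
z(O) = 3*O (z(O) = 2*O + O = 3*O)
k(C) = 49 (k(C) = (4 + 3)**2 = 7**2 = 49)
42 + (z(-5) + k(q))**2*134 = 42 + (3*(-5) + 49)**2*134 = 42 + (-15 + 49)**2*134 = 42 + 34**2*134 = 42 + 1156*134 = 42 + 154904 = 154946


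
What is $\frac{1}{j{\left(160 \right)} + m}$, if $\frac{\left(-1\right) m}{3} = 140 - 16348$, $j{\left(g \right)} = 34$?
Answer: $\frac{1}{48658} \approx 2.0552 \cdot 10^{-5}$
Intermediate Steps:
$m = 48624$ ($m = - 3 \left(140 - 16348\right) = \left(-3\right) \left(-16208\right) = 48624$)
$\frac{1}{j{\left(160 \right)} + m} = \frac{1}{34 + 48624} = \frac{1}{48658}$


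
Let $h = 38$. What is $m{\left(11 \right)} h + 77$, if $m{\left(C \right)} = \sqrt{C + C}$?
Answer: $77 + 38 \sqrt{22} \approx 255.24$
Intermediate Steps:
$m{\left(C \right)} = \sqrt{2} \sqrt{C}$ ($m{\left(C \right)} = \sqrt{2 C} = \sqrt{2} \sqrt{C}$)
$m{\left(11 \right)} h + 77 = \sqrt{2} \sqrt{11} \cdot 38 + 77 = \sqrt{22} \cdot 38 + 77 = 38 \sqrt{22} + 77 = 77 + 38 \sqrt{22}$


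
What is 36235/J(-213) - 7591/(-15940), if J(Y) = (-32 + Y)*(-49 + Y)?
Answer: 106485219/102318860 ≈ 1.0407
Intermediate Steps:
J(Y) = (-49 + Y)*(-32 + Y)
36235/J(-213) - 7591/(-15940) = 36235/(1568 + (-213)**2 - 81*(-213)) - 7591/(-15940) = 36235/(1568 + 45369 + 17253) - 7591*(-1/15940) = 36235/64190 + 7591/15940 = 36235*(1/64190) + 7591/15940 = 7247/12838 + 7591/15940 = 106485219/102318860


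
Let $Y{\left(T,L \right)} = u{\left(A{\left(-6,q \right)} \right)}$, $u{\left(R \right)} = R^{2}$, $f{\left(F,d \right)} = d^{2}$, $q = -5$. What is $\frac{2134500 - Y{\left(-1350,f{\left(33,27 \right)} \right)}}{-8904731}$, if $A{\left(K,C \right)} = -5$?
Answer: $- \frac{2134475}{8904731} \approx -0.2397$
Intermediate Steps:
$Y{\left(T,L \right)} = 25$ ($Y{\left(T,L \right)} = \left(-5\right)^{2} = 25$)
$\frac{2134500 - Y{\left(-1350,f{\left(33,27 \right)} \right)}}{-8904731} = \frac{2134500 - 25}{-8904731} = \left(2134500 - 25\right) \left(- \frac{1}{8904731}\right) = 2134475 \left(- \frac{1}{8904731}\right) = - \frac{2134475}{8904731}$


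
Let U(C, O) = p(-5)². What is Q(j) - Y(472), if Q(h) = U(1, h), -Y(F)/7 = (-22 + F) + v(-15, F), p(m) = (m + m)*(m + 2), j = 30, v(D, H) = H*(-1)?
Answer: 746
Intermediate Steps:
v(D, H) = -H
p(m) = 2*m*(2 + m) (p(m) = (2*m)*(2 + m) = 2*m*(2 + m))
Y(F) = 154 (Y(F) = -7*((-22 + F) - F) = -7*(-22) = 154)
U(C, O) = 900 (U(C, O) = (2*(-5)*(2 - 5))² = (2*(-5)*(-3))² = 30² = 900)
Q(h) = 900
Q(j) - Y(472) = 900 - 1*154 = 900 - 154 = 746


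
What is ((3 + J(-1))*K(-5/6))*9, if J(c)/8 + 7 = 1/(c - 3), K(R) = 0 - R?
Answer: -825/2 ≈ -412.50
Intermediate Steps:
K(R) = -R
J(c) = -56 + 8/(-3 + c) (J(c) = -56 + 8/(c - 3) = -56 + 8/(-3 + c))
((3 + J(-1))*K(-5/6))*9 = ((3 + 8*(22 - 7*(-1))/(-3 - 1))*(-(-5)/6))*9 = ((3 + 8*(22 + 7)/(-4))*(-(-5)/6))*9 = ((3 + 8*(-¼)*29)*(-1*(-⅚)))*9 = ((3 - 58)*(⅚))*9 = -55*⅚*9 = -275/6*9 = -825/2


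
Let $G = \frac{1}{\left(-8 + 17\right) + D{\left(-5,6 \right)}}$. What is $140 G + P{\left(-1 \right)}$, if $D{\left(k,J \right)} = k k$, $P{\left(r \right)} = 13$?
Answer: $\frac{291}{17} \approx 17.118$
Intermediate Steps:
$D{\left(k,J \right)} = k^{2}$
$G = \frac{1}{34}$ ($G = \frac{1}{\left(-8 + 17\right) + \left(-5\right)^{2}} = \frac{1}{9 + 25} = \frac{1}{34} \approx 0.029412$)
$140 G + P{\left(-1 \right)} = 140 \cdot \frac{1}{34} + 13 = \frac{70}{17} + 13 = \frac{291}{17}$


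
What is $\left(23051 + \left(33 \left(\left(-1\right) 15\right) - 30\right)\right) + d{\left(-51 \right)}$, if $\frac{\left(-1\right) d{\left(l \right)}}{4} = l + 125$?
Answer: $22230$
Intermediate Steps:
$d{\left(l \right)} = -500 - 4 l$ ($d{\left(l \right)} = - 4 \left(l + 125\right) = - 4 \left(125 + l\right) = -500 - 4 l$)
$\left(23051 + \left(33 \left(\left(-1\right) 15\right) - 30\right)\right) + d{\left(-51 \right)} = \left(23051 + \left(33 \left(\left(-1\right) 15\right) - 30\right)\right) - 296 = \left(23051 + \left(33 \left(-15\right) - 30\right)\right) + \left(-500 + 204\right) = \left(23051 - 525\right) - 296 = 22526 - 296 = 22230$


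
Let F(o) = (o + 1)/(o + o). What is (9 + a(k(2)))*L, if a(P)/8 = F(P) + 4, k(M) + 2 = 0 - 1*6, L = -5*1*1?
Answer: -445/2 ≈ -222.50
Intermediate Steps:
F(o) = (1 + o)/(2*o) (F(o) = (1 + o)/((2*o)) = (1 + o)*(1/(2*o)) = (1 + o)/(2*o))
L = -5 (L = -5*1 = -5)
k(M) = -8 (k(M) = -2 + (0 - 1*6) = -2 + (0 - 6) = -2 - 6 = -8)
a(P) = 32 + 4*(1 + P)/P (a(P) = 8*((1 + P)/(2*P) + 4) = 8*(4 + (1 + P)/(2*P)) = 32 + 4*(1 + P)/P)
(9 + a(k(2)))*L = (9 + (36 + 4/(-8)))*(-5) = (9 + (36 + 4*(-⅛)))*(-5) = (9 + (36 - ½))*(-5) = (9 + 71/2)*(-5) = (89/2)*(-5) = -445/2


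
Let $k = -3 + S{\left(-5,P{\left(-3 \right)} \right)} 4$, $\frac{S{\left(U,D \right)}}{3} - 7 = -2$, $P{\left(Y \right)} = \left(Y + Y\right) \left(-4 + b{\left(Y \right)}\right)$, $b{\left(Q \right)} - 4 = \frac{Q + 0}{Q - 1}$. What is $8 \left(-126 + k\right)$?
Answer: $-552$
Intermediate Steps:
$b{\left(Q \right)} = 4 + \frac{Q}{-1 + Q}$ ($b{\left(Q \right)} = 4 + \frac{Q + 0}{Q - 1} = 4 + \frac{Q}{-1 + Q}$)
$P{\left(Y \right)} = 2 Y \left(-4 + \frac{-4 + 5 Y}{-1 + Y}\right)$ ($P{\left(Y \right)} = \left(Y + Y\right) \left(-4 + \frac{-4 + 5 Y}{-1 + Y}\right) = 2 Y \left(-4 + \frac{-4 + 5 Y}{-1 + Y}\right)$)
$S{\left(U,D \right)} = 15$ ($S{\left(U,D \right)} = 21 + 3 \left(-2\right) = 21 - 6 = 15$)
$k = 57$ ($k = -3 + 15 \cdot 4 = -3 + 60 = 57$)
$8 \left(-126 + k\right) = 8 \left(-126 + 57\right) = 8 \left(-69\right) = -552$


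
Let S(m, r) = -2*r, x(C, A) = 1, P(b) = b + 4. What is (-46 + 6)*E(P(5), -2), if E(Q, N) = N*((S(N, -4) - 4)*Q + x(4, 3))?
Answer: 2960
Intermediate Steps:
P(b) = 4 + b
E(Q, N) = N*(1 + 4*Q) (E(Q, N) = N*((-2*(-4) - 4)*Q + 1) = N*((8 - 4)*Q + 1) = N*(4*Q + 1) = N*(1 + 4*Q))
(-46 + 6)*E(P(5), -2) = (-46 + 6)*(-2*(1 + 4*(4 + 5))) = -(-80)*(1 + 4*9) = -(-80)*(1 + 36) = -(-80)*37 = -40*(-74) = 2960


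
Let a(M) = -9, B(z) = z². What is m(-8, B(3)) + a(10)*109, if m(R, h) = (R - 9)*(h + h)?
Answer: -1287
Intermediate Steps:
m(R, h) = 2*h*(-9 + R) (m(R, h) = (-9 + R)*(2*h) = 2*h*(-9 + R))
m(-8, B(3)) + a(10)*109 = 2*3²*(-9 - 8) - 9*109 = 2*9*(-17) - 981 = -306 - 981 = -1287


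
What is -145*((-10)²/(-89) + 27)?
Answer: -333935/89 ≈ -3752.1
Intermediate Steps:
-145*((-10)²/(-89) + 27) = -145*(100*(-1/89) + 27) = -145*(-100/89 + 27) = -145*2303/89 = -333935/89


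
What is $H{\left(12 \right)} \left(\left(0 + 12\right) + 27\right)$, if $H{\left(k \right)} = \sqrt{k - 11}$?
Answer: $39$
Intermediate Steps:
$H{\left(k \right)} = \sqrt{-11 + k}$
$H{\left(12 \right)} \left(\left(0 + 12\right) + 27\right) = \sqrt{-11 + 12} \left(\left(0 + 12\right) + 27\right) = \sqrt{1} \left(12 + 27\right) = 1 \cdot 39 = 39$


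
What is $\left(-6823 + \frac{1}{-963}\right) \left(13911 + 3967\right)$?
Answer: $- \frac{117468292900}{963} \approx -1.2198 \cdot 10^{8}$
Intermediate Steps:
$\left(-6823 + \frac{1}{-963}\right) \left(13911 + 3967\right) = \left(-6823 - \frac{1}{963}\right) 17878 = \left(- \frac{6570550}{963}\right) 17878 = - \frac{117468292900}{963}$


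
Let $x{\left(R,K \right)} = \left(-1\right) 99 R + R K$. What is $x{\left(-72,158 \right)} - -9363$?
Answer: $5115$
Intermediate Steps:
$x{\left(R,K \right)} = - 99 R + K R$
$x{\left(-72,158 \right)} - -9363 = - 72 \left(-99 + 158\right) - -9363 = \left(-72\right) 59 + 9363 = -4248 + 9363 = 5115$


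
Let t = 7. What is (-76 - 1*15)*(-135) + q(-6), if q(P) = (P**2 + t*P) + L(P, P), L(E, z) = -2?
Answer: 12277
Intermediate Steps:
q(P) = -2 + P**2 + 7*P (q(P) = (P**2 + 7*P) - 2 = -2 + P**2 + 7*P)
(-76 - 1*15)*(-135) + q(-6) = (-76 - 1*15)*(-135) + (-2 + (-6)**2 + 7*(-6)) = (-76 - 15)*(-135) + (-2 + 36 - 42) = -91*(-135) - 8 = 12285 - 8 = 12277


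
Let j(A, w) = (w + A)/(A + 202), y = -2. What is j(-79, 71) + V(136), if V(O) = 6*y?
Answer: -1484/123 ≈ -12.065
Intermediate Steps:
V(O) = -12 (V(O) = 6*(-2) = -12)
j(A, w) = (A + w)/(202 + A)
j(-79, 71) + V(136) = (-79 + 71)/(202 - 79) - 12 = -8/123 - 12 = -1484/123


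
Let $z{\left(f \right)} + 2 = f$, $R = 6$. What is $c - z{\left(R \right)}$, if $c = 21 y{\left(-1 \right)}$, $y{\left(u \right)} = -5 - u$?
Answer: $-88$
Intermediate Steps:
$z{\left(f \right)} = -2 + f$
$c = -84$ ($c = 21 \left(-5 - -1\right) = 21 \left(-5 + 1\right) = 21 \left(-4\right) = -84$)
$c - z{\left(R \right)} = -84 - \left(-2 + 6\right) = -84 - 4 = -88$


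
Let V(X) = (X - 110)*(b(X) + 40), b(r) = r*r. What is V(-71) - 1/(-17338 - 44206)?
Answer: -56599616583/61544 ≈ -9.1966e+5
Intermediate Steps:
b(r) = r²
V(X) = (-110 + X)*(40 + X²) (V(X) = (X - 110)*(X² + 40) = (-110 + X)*(40 + X²))
V(-71) - 1/(-17338 - 44206) = (-4400 + (-71)³ - 110*(-71)² + 40*(-71)) - 1/(-17338 - 44206) = (-4400 - 357911 - 110*5041 - 2840) - 1/(-61544) = (-4400 - 357911 - 554510 - 2840) - 1*(-1/61544) = -919661 + 1/61544 = -56599616583/61544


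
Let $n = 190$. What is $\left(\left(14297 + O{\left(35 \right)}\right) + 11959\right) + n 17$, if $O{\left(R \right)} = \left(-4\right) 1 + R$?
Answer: $29517$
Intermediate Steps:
$O{\left(R \right)} = -4 + R$
$\left(\left(14297 + O{\left(35 \right)}\right) + 11959\right) + n 17 = \left(\left(14297 + \left(-4 + 35\right)\right) + 11959\right) + 190 \cdot 17 = \left(\left(14297 + 31\right) + 11959\right) + 3230 = \left(14328 + 11959\right) + 3230 = 26287 + 3230 = 29517$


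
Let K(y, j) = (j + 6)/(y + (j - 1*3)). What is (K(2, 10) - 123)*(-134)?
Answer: 146194/9 ≈ 16244.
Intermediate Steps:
K(y, j) = (6 + j)/(-3 + j + y) (K(y, j) = (6 + j)/(y + (j - 3)) = (6 + j)/(y + (-3 + j)) = (6 + j)/(-3 + j + y))
(K(2, 10) - 123)*(-134) = ((6 + 10)/(-3 + 10 + 2) - 123)*(-134) = (16/9 - 123)*(-134) = -1091/9*(-134) = 146194/9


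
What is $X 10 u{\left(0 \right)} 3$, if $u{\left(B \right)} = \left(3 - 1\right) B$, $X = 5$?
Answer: $0$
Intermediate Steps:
$u{\left(B \right)} = 2 B$
$X 10 u{\left(0 \right)} 3 = 5 \cdot 10 \cdot 2 \cdot 0 \cdot 3 = 50 \cdot 0 \cdot 3 = 50 \cdot 0 = 0$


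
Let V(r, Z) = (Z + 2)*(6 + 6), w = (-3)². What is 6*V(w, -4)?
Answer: -144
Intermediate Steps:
w = 9
V(r, Z) = 24 + 12*Z (V(r, Z) = (2 + Z)*12 = 24 + 12*Z)
6*V(w, -4) = 6*(24 + 12*(-4)) = 6*(24 - 48) = 6*(-24) = -144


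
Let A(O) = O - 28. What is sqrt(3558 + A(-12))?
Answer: sqrt(3518) ≈ 59.313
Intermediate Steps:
A(O) = -28 + O
sqrt(3558 + A(-12)) = sqrt(3558 + (-28 - 12)) = sqrt(3558 - 40) = sqrt(3518)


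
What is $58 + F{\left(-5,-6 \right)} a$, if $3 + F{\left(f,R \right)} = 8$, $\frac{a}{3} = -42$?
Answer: $-572$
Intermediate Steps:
$a = -126$ ($a = 3 \left(-42\right) = -126$)
$F{\left(f,R \right)} = 5$ ($F{\left(f,R \right)} = -3 + 8 = 5$)
$58 + F{\left(-5,-6 \right)} a = 58 + 5 \left(-126\right) = 58 - 630 = -572$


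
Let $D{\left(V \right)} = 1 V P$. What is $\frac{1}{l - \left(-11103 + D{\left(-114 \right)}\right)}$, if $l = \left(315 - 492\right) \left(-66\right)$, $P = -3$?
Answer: $\frac{1}{22443} \approx 4.4557 \cdot 10^{-5}$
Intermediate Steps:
$D{\left(V \right)} = - 3 V$ ($D{\left(V \right)} = 1 V \left(-3\right) = V \left(-3\right) = - 3 V$)
$l = 11682$ ($l = \left(-177\right) \left(-66\right) = 11682$)
$\frac{1}{l - \left(-11103 + D{\left(-114 \right)}\right)} = \frac{1}{11682 + \left(11103 - \left(-3\right) \left(-114\right)\right)} = \frac{1}{11682 + \left(11103 - 342\right)} = \frac{1}{11682 + 10761} = \frac{1}{22443}$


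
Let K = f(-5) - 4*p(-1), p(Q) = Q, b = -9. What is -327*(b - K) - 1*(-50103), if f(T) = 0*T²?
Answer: 54354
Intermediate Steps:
f(T) = 0
K = 4 (K = 0 - 4*(-1) = 0 + 4 = 4)
-327*(b - K) - 1*(-50103) = -327*(-9 - 1*4) - 1*(-50103) = -327*(-9 - 4) + 50103 = -327*(-13) + 50103 = 4251 + 50103 = 54354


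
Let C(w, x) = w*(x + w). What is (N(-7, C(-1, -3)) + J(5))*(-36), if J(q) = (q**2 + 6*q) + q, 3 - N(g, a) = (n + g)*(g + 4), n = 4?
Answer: -1944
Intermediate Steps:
C(w, x) = w*(w + x)
N(g, a) = 3 - (4 + g)**2 (N(g, a) = 3 - (4 + g)*(g + 4) = 3 - (4 + g)*(4 + g) = 3 - (4 + g)**2)
J(q) = q**2 + 7*q
(N(-7, C(-1, -3)) + J(5))*(-36) = ((-13 - 1*(-7)**2 - 8*(-7)) + 5*(7 + 5))*(-36) = ((-13 - 1*49 + 56) + 5*12)*(-36) = ((-13 - 49 + 56) + 60)*(-36) = (-6 + 60)*(-36) = 54*(-36) = -1944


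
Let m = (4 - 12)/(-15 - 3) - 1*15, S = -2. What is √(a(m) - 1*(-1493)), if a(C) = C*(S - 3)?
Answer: 2*√3523/3 ≈ 39.570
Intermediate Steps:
m = -131/9 (m = -8/(-18) - 15 = -8*(-1/18) - 15 = 4/9 - 15 = -131/9 ≈ -14.556)
a(C) = -5*C (a(C) = C*(-2 - 3) = C*(-5) = -5*C)
√(a(m) - 1*(-1493)) = √(-5*(-131/9) - 1*(-1493)) = √(655/9 + 1493) = √(14092/9) = 2*√3523/3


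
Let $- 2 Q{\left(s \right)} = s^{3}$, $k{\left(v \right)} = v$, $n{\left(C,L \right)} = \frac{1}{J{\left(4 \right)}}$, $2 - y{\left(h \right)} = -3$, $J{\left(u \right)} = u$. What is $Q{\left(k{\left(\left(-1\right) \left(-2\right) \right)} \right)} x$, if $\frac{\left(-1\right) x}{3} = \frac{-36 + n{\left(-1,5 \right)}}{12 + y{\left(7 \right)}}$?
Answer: $- \frac{429}{17} \approx -25.235$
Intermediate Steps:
$y{\left(h \right)} = 5$ ($y{\left(h \right)} = 2 - -3 = 2 + 3 = 5$)
$n{\left(C,L \right)} = \frac{1}{4}$
$Q{\left(s \right)} = - \frac{s^{3}}{2}$
$x = \frac{429}{68}$ ($x = - 3 \frac{-36 + \frac{1}{4}}{12 + 5} = - 3 \left(- \frac{143}{4 \cdot 17}\right) = - 3 \left(\left(- \frac{143}{4}\right) \frac{1}{17}\right) = \left(-3\right) \left(- \frac{143}{68}\right) = \frac{429}{68} \approx 6.3088$)
$Q{\left(k{\left(\left(-1\right) \left(-2\right) \right)} \right)} x = - \frac{\left(\left(-1\right) \left(-2\right)\right)^{3}}{2} \cdot \frac{429}{68} = - \frac{2^{3}}{2} \cdot \frac{429}{68} = \left(- \frac{1}{2}\right) 8 \cdot \frac{429}{68} = \left(-4\right) \frac{429}{68} = - \frac{429}{17}$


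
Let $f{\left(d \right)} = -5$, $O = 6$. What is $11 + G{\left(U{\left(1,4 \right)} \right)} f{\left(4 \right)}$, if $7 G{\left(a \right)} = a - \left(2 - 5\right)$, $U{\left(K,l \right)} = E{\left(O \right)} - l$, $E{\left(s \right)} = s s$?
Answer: $-14$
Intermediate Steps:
$E{\left(s \right)} = s^{2}$
$U{\left(K,l \right)} = 36 - l$ ($U{\left(K,l \right)} = 6^{2} - l = 36 - l$)
$G{\left(a \right)} = \frac{3}{7} + \frac{a}{7}$ ($G{\left(a \right)} = \frac{a - \left(2 - 5\right)}{7} = \frac{a - -3}{7} = \frac{a + 3}{7} = \frac{3 + a}{7} = \frac{3}{7} + \frac{a}{7}$)
$11 + G{\left(U{\left(1,4 \right)} \right)} f{\left(4 \right)} = 11 + \left(\frac{3}{7} + \frac{36 - 4}{7}\right) \left(-5\right) = 11 + \left(\frac{3}{7} + \frac{1}{7} \cdot 32\right) \left(-5\right) = 11 + \left(\frac{3}{7} + \frac{32}{7}\right) \left(-5\right) = 11 + 5 \left(-5\right) = 11 - 25 = -14$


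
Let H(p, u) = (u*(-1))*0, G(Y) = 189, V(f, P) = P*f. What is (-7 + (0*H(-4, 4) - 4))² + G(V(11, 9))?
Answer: 310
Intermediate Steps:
H(p, u) = 0 (H(p, u) = -u*0 = 0)
(-7 + (0*H(-4, 4) - 4))² + G(V(11, 9)) = (-7 + (0*0 - 4))² + 189 = (-7 + (0 - 4))² + 189 = (-7 - 4)² + 189 = (-11)² + 189 = 121 + 189 = 310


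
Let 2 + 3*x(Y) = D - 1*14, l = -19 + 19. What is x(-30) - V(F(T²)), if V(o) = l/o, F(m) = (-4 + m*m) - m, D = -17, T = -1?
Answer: -11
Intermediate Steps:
l = 0
F(m) = -4 + m² - m (F(m) = (-4 + m²) - m = -4 + m² - m)
x(Y) = -11 (x(Y) = -⅔ + (-17 - 1*14)/3 = -⅔ + (-17 - 14)/3 = -⅔ + (⅓)*(-31) = -⅔ - 31/3 = -11)
V(o) = 0 (V(o) = 0/o = 0)
x(-30) - V(F(T²)) = -11 - 1*0 = -11 + 0 = -11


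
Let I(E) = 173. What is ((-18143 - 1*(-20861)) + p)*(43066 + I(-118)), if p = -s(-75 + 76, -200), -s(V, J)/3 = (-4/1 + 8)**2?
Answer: 119599074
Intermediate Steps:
s(V, J) = -48 (s(V, J) = -3*(-4/1 + 8)**2 = -3*(-4*1 + 8)**2 = -3*(-4 + 8)**2 = -3*4**2 = -3*16 = -48)
p = 48 (p = -1*(-48) = 48)
((-18143 - 1*(-20861)) + p)*(43066 + I(-118)) = ((-18143 - 1*(-20861)) + 48)*(43066 + 173) = ((-18143 + 20861) + 48)*43239 = (2718 + 48)*43239 = 2766*43239 = 119599074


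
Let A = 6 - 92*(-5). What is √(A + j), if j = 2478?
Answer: 8*√46 ≈ 54.259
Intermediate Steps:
A = 466 (A = 6 + 460 = 466)
√(A + j) = √(466 + 2478) = √2944 = 8*√46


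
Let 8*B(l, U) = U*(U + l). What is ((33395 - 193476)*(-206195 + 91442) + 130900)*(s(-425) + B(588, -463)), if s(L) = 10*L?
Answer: -1687735103919375/8 ≈ -2.1097e+14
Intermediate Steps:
B(l, U) = U*(U + l)/8 (B(l, U) = (U*(U + l))/8 = U*(U + l)/8)
((33395 - 193476)*(-206195 + 91442) + 130900)*(s(-425) + B(588, -463)) = ((33395 - 193476)*(-206195 + 91442) + 130900)*(10*(-425) + (1/8)*(-463)*(-463 + 588)) = (-160081*(-114753) + 130900)*(-4250 + (1/8)*(-463)*125) = (18369774993 + 130900)*(-4250 - 57875/8) = 18369905893*(-91875/8) = -1687735103919375/8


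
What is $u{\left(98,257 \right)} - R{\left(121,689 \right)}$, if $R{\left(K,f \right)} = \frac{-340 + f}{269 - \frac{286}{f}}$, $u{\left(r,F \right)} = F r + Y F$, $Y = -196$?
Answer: $- \frac{358541207}{14235} \approx -25187.0$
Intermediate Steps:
$u{\left(r,F \right)} = - 196 F + F r$ ($u{\left(r,F \right)} = F r - 196 F = - 196 F + F r$)
$R{\left(K,f \right)} = \frac{-340 + f}{269 - \frac{286}{f}}$
$u{\left(98,257 \right)} - R{\left(121,689 \right)} = 257 \left(-196 + 98\right) - \frac{689 \left(-340 + 689\right)}{-286 + 269 \cdot 689} = 257 \left(-98\right) - 689 \frac{1}{-286 + 185341} \cdot 349 = -25186 - 689 \cdot \frac{1}{185055} \cdot 349 = -25186 - \frac{18497}{14235} = - \frac{358541207}{14235}$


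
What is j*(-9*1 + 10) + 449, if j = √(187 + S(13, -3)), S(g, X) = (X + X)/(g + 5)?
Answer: 449 + 4*√105/3 ≈ 462.66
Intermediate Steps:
S(g, X) = 2*X/(5 + g) (S(g, X) = (2*X)/(5 + g) = 2*X/(5 + g))
j = 4*√105/3 (j = √(187 + 2*(-3)/(5 + 13)) = √(187 + 2*(-3)/18) = √(187 + 2*(-3)*(1/18)) = √(187 - ⅓) = √(560/3) = 4*√105/3 ≈ 13.663)
j*(-9*1 + 10) + 449 = (4*√105/3)*(-9*1 + 10) + 449 = (4*√105/3)*(-9 + 10) + 449 = (4*√105/3)*1 + 449 = 4*√105/3 + 449 = 449 + 4*√105/3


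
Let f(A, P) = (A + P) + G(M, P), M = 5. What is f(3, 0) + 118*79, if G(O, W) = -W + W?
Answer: 9325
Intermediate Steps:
G(O, W) = 0
f(A, P) = A + P (f(A, P) = (A + P) + 0 = A + P)
f(3, 0) + 118*79 = (3 + 0) + 118*79 = 3 + 9322 = 9325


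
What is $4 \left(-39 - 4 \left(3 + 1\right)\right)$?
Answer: $-220$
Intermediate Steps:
$4 \left(-39 - 4 \left(3 + 1\right)\right) = 4 \left(-39 - 16\right) = 4 \left(-55\right) = -220$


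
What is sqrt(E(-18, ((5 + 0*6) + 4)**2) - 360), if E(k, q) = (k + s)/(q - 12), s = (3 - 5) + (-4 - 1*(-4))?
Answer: 2*I*sqrt(428835)/69 ≈ 18.981*I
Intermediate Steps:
s = -2 (s = -2 + (-4 + 4) = -2 + 0 = -2)
E(k, q) = (-2 + k)/(-12 + q) (E(k, q) = (k - 2)/(q - 12) = (-2 + k)/(-12 + q))
sqrt(E(-18, ((5 + 0*6) + 4)**2) - 360) = sqrt((-2 - 18)/(-12 + ((5 + 0*6) + 4)**2) - 360) = sqrt(-20/(-12 + ((5 + 0) + 4)**2) - 360) = sqrt(-20/(-12 + (5 + 4)**2) - 360) = sqrt(-20/(-12 + 9**2) - 360) = sqrt(-20/(-12 + 81) - 360) = sqrt(-20/69 - 360) = sqrt(-24860/69) = 2*I*sqrt(428835)/69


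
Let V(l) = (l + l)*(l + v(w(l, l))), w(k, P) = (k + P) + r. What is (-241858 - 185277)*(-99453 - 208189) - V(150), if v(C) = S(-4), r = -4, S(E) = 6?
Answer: 131404618870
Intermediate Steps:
w(k, P) = -4 + P + k (w(k, P) = (k + P) - 4 = (P + k) - 4 = -4 + P + k)
v(C) = 6
V(l) = 2*l*(6 + l) (V(l) = (l + l)*(l + 6) = (2*l)*(6 + l) = 2*l*(6 + l))
(-241858 - 185277)*(-99453 - 208189) - V(150) = (-241858 - 185277)*(-99453 - 208189) - 2*150*(6 + 150) = -427135*(-307642) - 2*150*156 = 131404665670 - 1*46800 = 131404665670 - 46800 = 131404618870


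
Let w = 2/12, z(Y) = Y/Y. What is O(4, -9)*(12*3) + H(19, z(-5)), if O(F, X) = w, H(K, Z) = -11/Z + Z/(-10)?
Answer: -51/10 ≈ -5.1000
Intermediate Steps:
z(Y) = 1
H(K, Z) = -11/Z - Z/10 (H(K, Z) = -11/Z + Z*(-⅒) = -11/Z - Z/10)
w = ⅙ (w = 2*(1/12) = ⅙ ≈ 0.16667)
O(F, X) = ⅙
O(4, -9)*(12*3) + H(19, z(-5)) = (12*3)/6 + (-11/1 - ⅒*1) = (⅙)*36 + (-11*1 - ⅒) = 6 + (-11 - ⅒) = 6 - 111/10 = -51/10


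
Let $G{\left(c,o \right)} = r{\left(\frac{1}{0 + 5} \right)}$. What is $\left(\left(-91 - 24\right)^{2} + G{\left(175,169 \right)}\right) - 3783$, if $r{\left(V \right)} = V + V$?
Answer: $\frac{47212}{5} \approx 9442.4$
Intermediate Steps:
$r{\left(V \right)} = 2 V$
$G{\left(c,o \right)} = \frac{2}{5}$ ($G{\left(c,o \right)} = \frac{2}{0 + 5} = \frac{2}{5}$)
$\left(\left(-91 - 24\right)^{2} + G{\left(175,169 \right)}\right) - 3783 = \left(\left(-91 - 24\right)^{2} + \frac{2}{5}\right) - 3783 = \left(\left(-115\right)^{2} + \frac{2}{5}\right) - 3783 = \left(13225 + \frac{2}{5}\right) - 3783 = \frac{66127}{5} - 3783 = \frac{47212}{5}$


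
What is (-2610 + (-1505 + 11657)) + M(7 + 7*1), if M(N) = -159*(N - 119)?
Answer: 24237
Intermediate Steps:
M(N) = 18921 - 159*N (M(N) = -159*(-119 + N) = 18921 - 159*N)
(-2610 + (-1505 + 11657)) + M(7 + 7*1) = (-2610 + (-1505 + 11657)) + (18921 - 159*(7 + 7*1)) = (-2610 + 10152) + (18921 - 159*(7 + 7)) = 7542 + (18921 - 159*14) = 7542 + (18921 - 2226) = 7542 + 16695 = 24237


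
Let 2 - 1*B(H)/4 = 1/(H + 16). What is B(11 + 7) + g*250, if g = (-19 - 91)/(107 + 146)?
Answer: -39418/391 ≈ -100.81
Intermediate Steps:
B(H) = 8 - 4/(16 + H) (B(H) = 8 - 4/(H + 16) = 8 - 4/(16 + H))
g = -10/23 (g = -110/253 = -110*1/253 = -10/23 ≈ -0.43478)
B(11 + 7) + g*250 = 4*(31 + 2*(11 + 7))/(16 + (11 + 7)) - 10/23*250 = 4*(31 + 2*18)/(16 + 18) - 2500/23 = 4*(31 + 36)/34 - 2500/23 = 4*(1/34)*67 - 2500/23 = 134/17 - 2500/23 = -39418/391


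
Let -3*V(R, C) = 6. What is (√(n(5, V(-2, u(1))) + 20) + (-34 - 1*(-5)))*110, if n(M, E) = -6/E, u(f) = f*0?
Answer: -3190 + 110*√23 ≈ -2662.5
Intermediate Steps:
u(f) = 0
V(R, C) = -2 (V(R, C) = -⅓*6 = -2)
(√(n(5, V(-2, u(1))) + 20) + (-34 - 1*(-5)))*110 = (√(-6/(-2) + 20) + (-34 - 1*(-5)))*110 = (√(-6*(-½) + 20) + (-34 + 5))*110 = (√(3 + 20) - 29)*110 = (√23 - 29)*110 = (-29 + √23)*110 = -3190 + 110*√23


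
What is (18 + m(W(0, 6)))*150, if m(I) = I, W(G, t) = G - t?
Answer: 1800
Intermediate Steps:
(18 + m(W(0, 6)))*150 = (18 + (0 - 1*6))*150 = (18 + (0 - 6))*150 = (18 - 6)*150 = 12*150 = 1800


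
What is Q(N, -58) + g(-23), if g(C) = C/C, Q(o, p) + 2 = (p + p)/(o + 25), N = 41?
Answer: -91/33 ≈ -2.7576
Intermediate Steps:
Q(o, p) = -2 + 2*p/(25 + o) (Q(o, p) = -2 + (p + p)/(o + 25) = -2 + (2*p)/(25 + o) = -2 + 2*p/(25 + o))
g(C) = 1
Q(N, -58) + g(-23) = 2*(-25 - 58 - 1*41)/(25 + 41) + 1 = 2*(-25 - 58 - 41)/66 + 1 = 2*(1/66)*(-124) + 1 = -124/33 + 1 = -91/33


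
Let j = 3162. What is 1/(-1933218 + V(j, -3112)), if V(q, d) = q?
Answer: -1/1930056 ≈ -5.1812e-7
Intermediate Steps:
1/(-1933218 + V(j, -3112)) = 1/(-1933218 + 3162) = 1/(-1930056) = -1/1930056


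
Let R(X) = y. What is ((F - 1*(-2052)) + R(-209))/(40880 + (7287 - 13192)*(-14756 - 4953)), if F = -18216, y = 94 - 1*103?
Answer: -16173/116422525 ≈ -0.00013892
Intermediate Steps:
y = -9 (y = 94 - 103 = -9)
R(X) = -9
((F - 1*(-2052)) + R(-209))/(40880 + (7287 - 13192)*(-14756 - 4953)) = ((-18216 - 1*(-2052)) - 9)/(40880 + (7287 - 13192)*(-14756 - 4953)) = ((-18216 + 2052) - 9)/(40880 - 5905*(-19709)) = (-16164 - 9)/(40880 + 116381645) = -16173/116422525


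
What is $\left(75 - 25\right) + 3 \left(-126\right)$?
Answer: $-328$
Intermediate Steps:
$\left(75 - 25\right) + 3 \left(-126\right) = 50 - 378 = -328$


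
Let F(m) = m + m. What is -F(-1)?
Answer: 2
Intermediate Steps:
F(m) = 2*m
-F(-1) = -2*(-1) = -1*(-2) = 2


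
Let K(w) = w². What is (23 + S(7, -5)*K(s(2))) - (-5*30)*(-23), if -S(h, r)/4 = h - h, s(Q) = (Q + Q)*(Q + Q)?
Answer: -3427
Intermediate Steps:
s(Q) = 4*Q² (s(Q) = (2*Q)*(2*Q) = 4*Q²)
S(h, r) = 0 (S(h, r) = -4*(h - h) = -4*0 = 0)
(23 + S(7, -5)*K(s(2))) - (-5*30)*(-23) = (23 + 0*(4*2²)²) - (-5*30)*(-23) = (23 + 0*(4*4)²) - (-150)*(-23) = (23 + 0*16²) - 1*3450 = (23 + 0*256) - 3450 = (23 + 0) - 3450 = 23 - 3450 = -3427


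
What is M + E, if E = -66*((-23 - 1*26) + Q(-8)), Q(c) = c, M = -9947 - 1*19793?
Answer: -25978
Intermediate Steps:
M = -29740 (M = -9947 - 19793 = -29740)
E = 3762 (E = -66*((-23 - 1*26) - 8) = -66*((-23 - 26) - 8) = -66*(-49 - 8) = -66*(-57) = 3762)
M + E = -29740 + 3762 = -25978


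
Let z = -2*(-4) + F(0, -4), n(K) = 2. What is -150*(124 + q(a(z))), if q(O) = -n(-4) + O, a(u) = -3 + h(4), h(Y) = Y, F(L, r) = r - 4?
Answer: -18450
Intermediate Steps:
F(L, r) = -4 + r
z = 0 (z = -2*(-4) + (-4 - 4) = 8 - 8 = 0)
a(u) = 1 (a(u) = -3 + 4 = 1)
q(O) = -2 + O (q(O) = -1*2 + O = -2 + O)
-150*(124 + q(a(z))) = -150*(124 + (-2 + 1)) = -150*(124 - 1) = -150*123 = -18450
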